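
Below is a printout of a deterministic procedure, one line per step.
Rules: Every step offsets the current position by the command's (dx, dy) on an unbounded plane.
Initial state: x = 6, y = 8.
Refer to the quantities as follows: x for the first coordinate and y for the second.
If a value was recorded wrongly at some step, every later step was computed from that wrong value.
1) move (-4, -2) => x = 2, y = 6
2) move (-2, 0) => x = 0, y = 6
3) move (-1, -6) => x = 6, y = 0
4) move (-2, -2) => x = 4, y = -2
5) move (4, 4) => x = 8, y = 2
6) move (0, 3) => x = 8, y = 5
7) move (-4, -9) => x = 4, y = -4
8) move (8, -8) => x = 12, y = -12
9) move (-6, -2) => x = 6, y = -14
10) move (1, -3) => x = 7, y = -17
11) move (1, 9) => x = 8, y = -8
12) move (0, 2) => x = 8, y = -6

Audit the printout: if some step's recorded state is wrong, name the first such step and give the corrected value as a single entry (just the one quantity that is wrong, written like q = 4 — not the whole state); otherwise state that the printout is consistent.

Recomputing the run from the initial state:
step 1: x = 2, y = 6
step 2: x = 0, y = 6
step 3: x = -1, y = 0
step 4: x = -3, y = -2
step 5: x = 1, y = 2
step 6: x = 1, y = 5
step 7: x = -3, y = -4
step 8: x = 5, y = -12
step 9: x = -1, y = -14
step 10: x = 0, y = -17
step 11: x = 1, y = -8
step 12: x = 1, y = -6
The first disagreement with the printout is at step 3, where the value should be x = -1.

step 3, x = -1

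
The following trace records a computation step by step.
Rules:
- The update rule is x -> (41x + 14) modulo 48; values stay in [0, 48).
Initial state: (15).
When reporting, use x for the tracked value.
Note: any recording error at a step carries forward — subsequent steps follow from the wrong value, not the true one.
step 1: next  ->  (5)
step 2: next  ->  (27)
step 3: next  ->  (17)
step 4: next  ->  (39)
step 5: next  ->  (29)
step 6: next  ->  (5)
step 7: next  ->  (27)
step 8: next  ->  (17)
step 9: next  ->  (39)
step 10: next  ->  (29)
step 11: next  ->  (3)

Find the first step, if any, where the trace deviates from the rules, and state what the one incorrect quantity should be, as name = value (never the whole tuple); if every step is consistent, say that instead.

step 6, x = 3

1. x = (41*15 + 14) mod 48 = 5 (no discrepancy)
2. x = (41*5 + 14) mod 48 = 27 (consistent with the trace)
3. x = (41*27 + 14) mod 48 = 17 (verified)
4. x = (41*17 + 14) mod 48 = 39 (consistent with the trace)
5. x = (41*39 + 14) mod 48 = 29 (no discrepancy)
6. x = (41*29 + 14) mod 48 = 3 (first mismatch against the trace)
First deviation found at step 6; the corrected entry is x = 3.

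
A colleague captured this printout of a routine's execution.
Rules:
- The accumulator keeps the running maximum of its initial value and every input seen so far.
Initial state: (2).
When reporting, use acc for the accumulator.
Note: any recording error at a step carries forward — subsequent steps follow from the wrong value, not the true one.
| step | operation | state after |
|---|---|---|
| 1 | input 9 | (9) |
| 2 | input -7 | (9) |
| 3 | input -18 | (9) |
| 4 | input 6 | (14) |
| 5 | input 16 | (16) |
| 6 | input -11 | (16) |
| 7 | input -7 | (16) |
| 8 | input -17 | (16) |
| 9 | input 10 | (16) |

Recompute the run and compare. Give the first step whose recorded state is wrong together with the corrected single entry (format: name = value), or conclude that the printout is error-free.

step 4, acc = 9

Recomputing the run from the initial state:
step 1: acc = 9
step 2: acc = 9
step 3: acc = 9
step 4: acc = 9
step 5: acc = 16
step 6: acc = 16
step 7: acc = 16
step 8: acc = 16
step 9: acc = 16
The first disagreement with the printout is at step 4, where the value should be acc = 9.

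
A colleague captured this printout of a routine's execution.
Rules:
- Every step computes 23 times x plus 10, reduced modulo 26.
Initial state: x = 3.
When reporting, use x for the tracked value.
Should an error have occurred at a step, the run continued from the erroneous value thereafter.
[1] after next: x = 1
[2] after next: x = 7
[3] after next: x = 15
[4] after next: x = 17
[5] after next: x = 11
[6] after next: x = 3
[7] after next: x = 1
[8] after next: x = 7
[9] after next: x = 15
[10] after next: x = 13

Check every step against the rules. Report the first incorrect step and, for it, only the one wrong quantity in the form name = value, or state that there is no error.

step 10, x = 17

1. x = (23*3 + 10) mod 26 = 1 (consistent with the printout)
2. x = (23*1 + 10) mod 26 = 7 (matches)
3. x = (23*7 + 10) mod 26 = 15 (in agreement)
4. x = (23*15 + 10) mod 26 = 17 (agrees with the printout)
5. x = (23*17 + 10) mod 26 = 11 (same as recorded)
6. x = (23*11 + 10) mod 26 = 3 (agrees with the printout)
7. x = (23*3 + 10) mod 26 = 1 (matches)
8. x = (23*1 + 10) mod 26 = 7 (matches)
9. x = (23*7 + 10) mod 26 = 15 (consistent with the printout)
10. x = (23*15 + 10) mod 26 = 17 (the recorded entry deviates here)
First deviation found at step 10; the corrected entry is x = 17.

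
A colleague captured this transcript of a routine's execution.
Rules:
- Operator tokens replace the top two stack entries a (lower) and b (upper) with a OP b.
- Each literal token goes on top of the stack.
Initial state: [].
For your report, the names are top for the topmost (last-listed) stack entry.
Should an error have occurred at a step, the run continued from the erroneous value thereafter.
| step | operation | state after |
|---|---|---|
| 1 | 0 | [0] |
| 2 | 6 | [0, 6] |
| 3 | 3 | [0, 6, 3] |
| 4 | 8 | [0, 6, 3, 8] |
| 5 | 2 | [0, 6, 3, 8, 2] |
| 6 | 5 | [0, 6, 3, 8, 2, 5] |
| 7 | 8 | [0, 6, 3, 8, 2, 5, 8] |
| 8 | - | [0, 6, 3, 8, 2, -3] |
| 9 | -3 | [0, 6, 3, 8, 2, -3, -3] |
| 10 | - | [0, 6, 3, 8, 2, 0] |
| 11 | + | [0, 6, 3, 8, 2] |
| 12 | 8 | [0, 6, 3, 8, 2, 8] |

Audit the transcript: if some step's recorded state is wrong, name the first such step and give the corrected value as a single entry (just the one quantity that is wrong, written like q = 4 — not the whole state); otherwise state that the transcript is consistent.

Step 1: push 0: top = 0 — checks out.
Step 2: push 6: top = 6 — agrees with the transcript.
Step 3: push 3: top = 3 — exactly as logged.
Step 4: push 8: top = 8 — in agreement.
Step 5: push 2: top = 2 — checks out.
Step 6: push 5: top = 5 — agrees with the transcript.
Step 7: push 8: top = 8 — exactly as logged.
Step 8: 5 - 8 = -3 — checks out.
Step 9: push -3: top = -3 — matches.
Step 10: -3 - -3 = 0 — checks out.
Step 11: 2 + 0 = 2 — agrees with the transcript.
Step 12: push 8: top = 8 — checks out.
The whole run recomputes cleanly — no discrepancies.

no error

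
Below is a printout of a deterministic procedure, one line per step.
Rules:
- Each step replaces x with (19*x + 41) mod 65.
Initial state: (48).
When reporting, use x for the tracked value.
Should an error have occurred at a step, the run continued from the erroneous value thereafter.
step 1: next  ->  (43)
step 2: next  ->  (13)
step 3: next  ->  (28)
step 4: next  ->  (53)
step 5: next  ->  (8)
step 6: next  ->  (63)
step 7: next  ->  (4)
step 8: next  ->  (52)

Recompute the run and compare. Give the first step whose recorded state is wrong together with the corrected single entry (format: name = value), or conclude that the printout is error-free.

Recomputing the run from the initial state:
step 1: x = 43
step 2: x = 13
step 3: x = 28
step 4: x = 53
step 5: x = 8
step 6: x = 63
step 7: x = 3
step 8: x = 33
The first disagreement with the printout is at step 7, where the value should be x = 3.

step 7, x = 3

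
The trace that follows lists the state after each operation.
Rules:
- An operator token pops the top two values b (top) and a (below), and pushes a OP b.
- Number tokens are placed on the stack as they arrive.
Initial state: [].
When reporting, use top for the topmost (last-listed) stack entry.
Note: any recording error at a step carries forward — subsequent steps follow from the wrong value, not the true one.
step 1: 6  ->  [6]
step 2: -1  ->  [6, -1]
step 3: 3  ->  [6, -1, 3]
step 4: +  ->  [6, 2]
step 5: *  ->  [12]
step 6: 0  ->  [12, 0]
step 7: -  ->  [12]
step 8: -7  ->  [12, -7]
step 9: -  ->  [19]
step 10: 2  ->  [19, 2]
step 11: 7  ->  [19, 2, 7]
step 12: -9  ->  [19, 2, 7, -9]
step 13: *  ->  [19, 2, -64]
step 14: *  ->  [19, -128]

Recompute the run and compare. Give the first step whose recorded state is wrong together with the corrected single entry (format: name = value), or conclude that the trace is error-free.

step 13, top = -63

Recomputing the run from the initial state:
step 1: [6]
step 2: [6, -1]
step 3: [6, -1, 3]
step 4: [6, 2]
step 5: [12]
step 6: [12, 0]
step 7: [12]
step 8: [12, -7]
step 9: [19]
step 10: [19, 2]
step 11: [19, 2, 7]
step 12: [19, 2, 7, -9]
step 13: [19, 2, -63]
step 14: [19, -126]
The first disagreement with the trace is at step 13, where the value should be top = -63.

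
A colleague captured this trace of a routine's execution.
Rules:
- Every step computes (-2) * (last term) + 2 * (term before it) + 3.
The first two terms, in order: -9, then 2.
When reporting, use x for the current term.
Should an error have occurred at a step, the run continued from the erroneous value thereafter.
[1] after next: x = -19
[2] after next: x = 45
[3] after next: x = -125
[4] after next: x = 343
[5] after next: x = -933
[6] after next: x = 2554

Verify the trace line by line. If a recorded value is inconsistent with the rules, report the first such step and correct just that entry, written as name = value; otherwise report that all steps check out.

step 6, x = 2555

Step 1: x = -2*(2) + (2)*(-9) + (3) = -19 — consistent with the trace.
Step 2: x = -2*(-19) + (2)*(2) + (3) = 45 — exactly as logged.
Step 3: x = -2*(45) + (2)*(-19) + (3) = -125 — confirmed correct.
Step 4: x = -2*(-125) + (2)*(45) + (3) = 343 — verified.
Step 5: x = -2*(343) + (2)*(-125) + (3) = -933 — no discrepancy.
Step 6: x = -2*(-933) + (2)*(343) + (3) = 2555 — this is not what the trace shows.
The audit stops at step 6: the recorded entry is wrong and should be x = 2555.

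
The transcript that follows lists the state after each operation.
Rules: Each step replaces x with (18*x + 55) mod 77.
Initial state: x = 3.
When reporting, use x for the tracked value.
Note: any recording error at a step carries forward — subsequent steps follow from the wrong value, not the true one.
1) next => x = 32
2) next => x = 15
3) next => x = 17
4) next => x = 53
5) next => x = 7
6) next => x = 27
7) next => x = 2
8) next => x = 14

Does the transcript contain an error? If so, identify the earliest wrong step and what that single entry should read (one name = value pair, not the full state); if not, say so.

step 5, x = 8

Recomputing the run from the initial state:
step 1: x = 32
step 2: x = 15
step 3: x = 17
step 4: x = 53
step 5: x = 8
step 6: x = 45
step 7: x = 18
step 8: x = 71
The first disagreement with the transcript is at step 5, where the value should be x = 8.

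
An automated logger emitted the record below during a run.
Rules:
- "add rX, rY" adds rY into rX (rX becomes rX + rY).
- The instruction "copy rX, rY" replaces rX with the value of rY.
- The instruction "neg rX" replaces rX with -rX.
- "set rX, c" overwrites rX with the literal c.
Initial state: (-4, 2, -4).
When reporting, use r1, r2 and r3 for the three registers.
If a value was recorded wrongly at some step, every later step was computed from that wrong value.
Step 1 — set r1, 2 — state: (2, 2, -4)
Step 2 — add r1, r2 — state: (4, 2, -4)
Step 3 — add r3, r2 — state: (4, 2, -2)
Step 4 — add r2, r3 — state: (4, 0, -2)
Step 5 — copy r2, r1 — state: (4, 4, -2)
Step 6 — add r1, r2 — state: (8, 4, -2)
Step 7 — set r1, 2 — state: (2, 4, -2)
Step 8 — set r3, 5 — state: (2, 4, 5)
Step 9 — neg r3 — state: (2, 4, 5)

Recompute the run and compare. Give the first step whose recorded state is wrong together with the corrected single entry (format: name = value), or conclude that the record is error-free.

Recomputing the run from the initial state:
step 1: r1 = 2, r2 = 2, r3 = -4
step 2: r1 = 4, r2 = 2, r3 = -4
step 3: r1 = 4, r2 = 2, r3 = -2
step 4: r1 = 4, r2 = 0, r3 = -2
step 5: r1 = 4, r2 = 4, r3 = -2
step 6: r1 = 8, r2 = 4, r3 = -2
step 7: r1 = 2, r2 = 4, r3 = -2
step 8: r1 = 2, r2 = 4, r3 = 5
step 9: r1 = 2, r2 = 4, r3 = -5
The first disagreement with the record is at step 9, where the value should be r3 = -5.

step 9, r3 = -5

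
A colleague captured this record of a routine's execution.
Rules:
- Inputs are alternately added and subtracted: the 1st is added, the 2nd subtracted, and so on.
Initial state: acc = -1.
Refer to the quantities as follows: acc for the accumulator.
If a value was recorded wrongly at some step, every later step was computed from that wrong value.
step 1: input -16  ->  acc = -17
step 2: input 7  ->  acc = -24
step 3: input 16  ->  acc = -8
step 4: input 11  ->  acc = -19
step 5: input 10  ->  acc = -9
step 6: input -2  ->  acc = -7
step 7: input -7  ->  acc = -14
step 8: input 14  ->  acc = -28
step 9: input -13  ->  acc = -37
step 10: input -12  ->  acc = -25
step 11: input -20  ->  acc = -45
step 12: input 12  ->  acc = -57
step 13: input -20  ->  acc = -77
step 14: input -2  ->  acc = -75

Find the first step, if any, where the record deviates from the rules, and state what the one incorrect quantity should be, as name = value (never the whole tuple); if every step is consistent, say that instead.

step 9, acc = -41

1. acc = -1 + -16 = -17 (matches)
2. acc = -17 - 7 = -24 (matches)
3. acc = -24 + 16 = -8 (no discrepancy)
4. acc = -8 - 11 = -19 (exactly as logged)
5. acc = -19 + 10 = -9 (same as recorded)
6. acc = -9 - -2 = -7 (no discrepancy)
7. acc = -7 + -7 = -14 (consistent with the record)
8. acc = -14 - 14 = -28 (matches)
9. acc = -28 + -13 = -41 (first mismatch against the record)
That makes step 9 the first incorrect line — acc = -41 is what it should show.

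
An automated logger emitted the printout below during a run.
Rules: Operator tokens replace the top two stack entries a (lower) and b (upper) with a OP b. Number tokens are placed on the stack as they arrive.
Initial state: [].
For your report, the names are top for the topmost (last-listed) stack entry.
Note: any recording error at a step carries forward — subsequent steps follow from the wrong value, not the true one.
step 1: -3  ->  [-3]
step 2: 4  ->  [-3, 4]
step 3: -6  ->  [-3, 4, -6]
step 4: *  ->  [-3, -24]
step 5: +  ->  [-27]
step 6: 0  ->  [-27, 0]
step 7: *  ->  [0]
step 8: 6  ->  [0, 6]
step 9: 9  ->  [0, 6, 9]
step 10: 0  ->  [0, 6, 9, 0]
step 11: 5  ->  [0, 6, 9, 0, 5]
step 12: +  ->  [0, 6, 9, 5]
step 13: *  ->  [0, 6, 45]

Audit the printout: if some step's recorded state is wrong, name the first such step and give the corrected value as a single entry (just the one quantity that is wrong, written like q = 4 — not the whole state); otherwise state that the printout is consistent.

no error

Step 1: push -3: top = -3 — agrees with the printout.
Step 2: push 4: top = 4 — same as recorded.
Step 3: push -6: top = -6 — agrees with the printout.
Step 4: 4 * -6 = -24 — consistent with the printout.
Step 5: -3 + -24 = -27 — consistent with the printout.
Step 6: push 0: top = 0 — agrees with the printout.
Step 7: -27 * 0 = 0 — matches.
Step 8: push 6: top = 6 — matches.
Step 9: push 9: top = 9 — exactly as logged.
Step 10: push 0: top = 0 — no discrepancy.
Step 11: push 5: top = 5 — checks out.
Step 12: 0 + 5 = 5 — same as recorded.
Step 13: 9 * 5 = 45 — no discrepancy.
The whole run recomputes cleanly — no discrepancies.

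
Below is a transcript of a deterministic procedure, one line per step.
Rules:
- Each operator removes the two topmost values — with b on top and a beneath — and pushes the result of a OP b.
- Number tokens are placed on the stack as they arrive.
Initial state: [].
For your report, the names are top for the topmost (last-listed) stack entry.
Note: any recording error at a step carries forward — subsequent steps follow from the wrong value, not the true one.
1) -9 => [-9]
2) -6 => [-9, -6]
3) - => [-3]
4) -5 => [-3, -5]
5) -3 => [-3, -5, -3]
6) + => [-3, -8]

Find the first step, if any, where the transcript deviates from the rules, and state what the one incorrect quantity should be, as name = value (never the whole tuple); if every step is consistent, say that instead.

step 1: push -9: top = -9 -> matches
step 2: push -6: top = -6 -> checks out
step 3: -9 - -6 = -3 -> verified
step 4: push -5: top = -5 -> same as recorded
step 5: push -3: top = -3 -> confirmed correct
step 6: -5 + -3 = -8 -> agrees with the transcript
All entries verified; no error found.

no error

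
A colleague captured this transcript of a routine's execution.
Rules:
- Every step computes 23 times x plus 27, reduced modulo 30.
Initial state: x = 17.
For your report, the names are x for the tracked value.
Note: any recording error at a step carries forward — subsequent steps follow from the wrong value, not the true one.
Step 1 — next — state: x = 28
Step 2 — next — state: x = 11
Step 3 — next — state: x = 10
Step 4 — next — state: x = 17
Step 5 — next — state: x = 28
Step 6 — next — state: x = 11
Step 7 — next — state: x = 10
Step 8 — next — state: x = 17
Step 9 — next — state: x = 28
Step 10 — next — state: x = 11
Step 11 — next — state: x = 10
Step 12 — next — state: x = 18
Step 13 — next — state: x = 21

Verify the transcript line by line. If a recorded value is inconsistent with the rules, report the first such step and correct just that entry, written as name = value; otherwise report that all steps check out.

step 12, x = 17

Step 1: x = (23*17 + 27) mod 30 = 28 — consistent with the transcript.
Step 2: x = (23*28 + 27) mod 30 = 11 — no discrepancy.
Step 3: x = (23*11 + 27) mod 30 = 10 — verified.
Step 4: x = (23*10 + 27) mod 30 = 17 — confirmed correct.
Step 5: x = (23*17 + 27) mod 30 = 28 — verified.
Step 6: x = (23*28 + 27) mod 30 = 11 — exactly as logged.
Step 7: x = (23*11 + 27) mod 30 = 10 — verified.
Step 8: x = (23*10 + 27) mod 30 = 17 — no discrepancy.
Step 9: x = (23*17 + 27) mod 30 = 28 — confirmed correct.
Step 10: x = (23*28 + 27) mod 30 = 11 — in agreement.
Step 11: x = (23*11 + 27) mod 30 = 10 — in agreement.
Step 12: x = (23*10 + 27) mod 30 = 17 — the transcript disagrees here.
The earliest wrong entry is at step 12: it should read x = 17.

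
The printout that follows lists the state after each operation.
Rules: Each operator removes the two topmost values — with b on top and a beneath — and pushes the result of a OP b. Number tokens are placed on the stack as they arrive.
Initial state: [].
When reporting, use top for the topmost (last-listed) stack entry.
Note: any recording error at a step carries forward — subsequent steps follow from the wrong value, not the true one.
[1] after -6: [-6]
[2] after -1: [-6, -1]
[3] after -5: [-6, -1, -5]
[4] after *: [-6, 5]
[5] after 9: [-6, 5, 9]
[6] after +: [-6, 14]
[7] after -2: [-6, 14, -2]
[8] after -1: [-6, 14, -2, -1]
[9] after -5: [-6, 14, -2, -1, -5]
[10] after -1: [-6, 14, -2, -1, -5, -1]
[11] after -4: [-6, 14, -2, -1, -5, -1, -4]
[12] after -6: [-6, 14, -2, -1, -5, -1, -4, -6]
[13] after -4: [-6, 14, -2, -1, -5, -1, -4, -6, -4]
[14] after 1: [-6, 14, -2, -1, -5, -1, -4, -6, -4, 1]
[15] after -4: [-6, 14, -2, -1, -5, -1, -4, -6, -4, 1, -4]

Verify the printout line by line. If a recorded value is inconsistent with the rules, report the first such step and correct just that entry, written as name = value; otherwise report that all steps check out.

no error

Recomputing the run from the initial state:
step 1: [-6]
step 2: [-6, -1]
step 3: [-6, -1, -5]
step 4: [-6, 5]
step 5: [-6, 5, 9]
step 6: [-6, 14]
step 7: [-6, 14, -2]
step 8: [-6, 14, -2, -1]
step 9: [-6, 14, -2, -1, -5]
step 10: [-6, 14, -2, -1, -5, -1]
step 11: [-6, 14, -2, -1, -5, -1, -4]
step 12: [-6, 14, -2, -1, -5, -1, -4, -6]
step 13: [-6, 14, -2, -1, -5, -1, -4, -6, -4]
step 14: [-6, 14, -2, -1, -5, -1, -4, -6, -4, 1]
step 15: [-6, 14, -2, -1, -5, -1, -4, -6, -4, 1, -4]
This matches the printout at every step.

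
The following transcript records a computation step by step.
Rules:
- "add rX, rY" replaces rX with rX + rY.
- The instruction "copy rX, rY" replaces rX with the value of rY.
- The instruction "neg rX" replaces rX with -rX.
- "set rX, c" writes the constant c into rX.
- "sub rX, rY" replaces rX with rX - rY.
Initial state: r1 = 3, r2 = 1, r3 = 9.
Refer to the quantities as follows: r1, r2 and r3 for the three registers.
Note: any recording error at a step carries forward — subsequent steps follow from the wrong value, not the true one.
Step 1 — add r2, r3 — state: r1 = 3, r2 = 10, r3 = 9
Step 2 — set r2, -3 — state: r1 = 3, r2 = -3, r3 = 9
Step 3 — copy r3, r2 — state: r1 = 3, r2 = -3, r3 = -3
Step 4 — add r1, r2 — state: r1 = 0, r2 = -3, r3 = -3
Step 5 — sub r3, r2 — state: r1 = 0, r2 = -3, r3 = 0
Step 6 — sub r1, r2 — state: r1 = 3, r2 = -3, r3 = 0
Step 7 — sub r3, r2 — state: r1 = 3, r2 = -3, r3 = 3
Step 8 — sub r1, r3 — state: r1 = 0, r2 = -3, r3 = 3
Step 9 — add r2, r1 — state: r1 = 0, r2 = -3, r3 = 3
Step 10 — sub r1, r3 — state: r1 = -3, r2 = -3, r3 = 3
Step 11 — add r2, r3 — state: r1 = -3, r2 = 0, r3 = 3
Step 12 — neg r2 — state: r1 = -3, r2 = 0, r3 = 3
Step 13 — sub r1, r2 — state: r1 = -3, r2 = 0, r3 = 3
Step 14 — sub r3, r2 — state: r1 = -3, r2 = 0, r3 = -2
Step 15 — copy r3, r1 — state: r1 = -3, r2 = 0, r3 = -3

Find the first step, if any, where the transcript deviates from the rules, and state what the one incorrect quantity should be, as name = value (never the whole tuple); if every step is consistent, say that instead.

step 1: r2 = 1 + 9 = 10 -> confirmed correct
step 2: r2 = -3 -> consistent with the transcript
step 3: r3 = -3 -> checks out
step 4: r1 = 3 + -3 = 0 -> matches
step 5: r3 = -3 - -3 = 0 -> confirmed correct
step 6: r1 = 0 - -3 = 3 -> agrees with the transcript
step 7: r3 = 0 - -3 = 3 -> same as recorded
step 8: r1 = 3 - 3 = 0 -> checks out
step 9: r2 = -3 + 0 = -3 -> exactly as logged
step 10: r1 = 0 - 3 = -3 -> exactly as logged
step 11: r2 = -3 + 3 = 0 -> exactly as logged
step 12: r2 = -(0) = 0 -> matches
step 13: r1 = -3 - 0 = -3 -> same as recorded
step 14: r3 = 3 - 0 = 3 -> the transcript disagrees here
First deviation found at step 14; the corrected entry is r3 = 3.

step 14, r3 = 3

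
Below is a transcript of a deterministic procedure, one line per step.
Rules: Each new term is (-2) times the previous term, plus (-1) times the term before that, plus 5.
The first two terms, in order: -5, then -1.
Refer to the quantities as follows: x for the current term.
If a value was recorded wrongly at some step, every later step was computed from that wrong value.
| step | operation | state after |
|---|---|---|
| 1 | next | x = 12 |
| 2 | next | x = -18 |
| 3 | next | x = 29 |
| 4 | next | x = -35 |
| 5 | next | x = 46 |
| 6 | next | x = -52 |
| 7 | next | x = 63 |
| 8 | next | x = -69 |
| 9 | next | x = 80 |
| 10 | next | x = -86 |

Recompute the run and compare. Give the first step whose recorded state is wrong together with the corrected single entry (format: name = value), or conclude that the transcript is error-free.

no error

Step 1: x = -2*(-1) + (-1)*(-5) + (5) = 12 — confirmed correct.
Step 2: x = -2*(12) + (-1)*(-1) + (5) = -18 — exactly as logged.
Step 3: x = -2*(-18) + (-1)*(12) + (5) = 29 — verified.
Step 4: x = -2*(29) + (-1)*(-18) + (5) = -35 — in agreement.
Step 5: x = -2*(-35) + (-1)*(29) + (5) = 46 — checks out.
Step 6: x = -2*(46) + (-1)*(-35) + (5) = -52 — checks out.
Step 7: x = -2*(-52) + (-1)*(46) + (5) = 63 — same as recorded.
Step 8: x = -2*(63) + (-1)*(-52) + (5) = -69 — no discrepancy.
Step 9: x = -2*(-69) + (-1)*(63) + (5) = 80 — exactly as logged.
Step 10: x = -2*(80) + (-1)*(-69) + (5) = -86 — matches.
Each recorded entry agrees with the recomputation.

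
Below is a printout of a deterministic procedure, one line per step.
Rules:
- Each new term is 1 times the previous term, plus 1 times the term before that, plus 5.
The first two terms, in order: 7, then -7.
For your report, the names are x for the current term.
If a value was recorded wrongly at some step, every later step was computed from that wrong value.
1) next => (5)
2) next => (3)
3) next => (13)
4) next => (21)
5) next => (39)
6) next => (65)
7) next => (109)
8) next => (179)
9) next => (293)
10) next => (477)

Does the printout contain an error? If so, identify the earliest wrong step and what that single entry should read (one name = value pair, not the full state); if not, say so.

no error

Recomputing the run from the initial state:
step 1: x = 5
step 2: x = 3
step 3: x = 13
step 4: x = 21
step 5: x = 39
step 6: x = 65
step 7: x = 109
step 8: x = 179
step 9: x = 293
step 10: x = 477
This matches the printout at every step.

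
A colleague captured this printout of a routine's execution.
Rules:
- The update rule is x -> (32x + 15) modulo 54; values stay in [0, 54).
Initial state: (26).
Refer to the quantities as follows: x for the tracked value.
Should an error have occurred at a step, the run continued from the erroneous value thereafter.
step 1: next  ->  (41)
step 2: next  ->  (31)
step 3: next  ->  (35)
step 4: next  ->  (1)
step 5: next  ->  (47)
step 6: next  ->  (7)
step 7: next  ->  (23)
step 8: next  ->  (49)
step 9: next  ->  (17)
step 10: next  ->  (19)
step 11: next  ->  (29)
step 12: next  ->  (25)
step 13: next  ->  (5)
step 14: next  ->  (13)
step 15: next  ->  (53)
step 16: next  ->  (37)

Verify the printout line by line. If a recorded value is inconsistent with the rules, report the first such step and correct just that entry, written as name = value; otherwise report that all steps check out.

step 1: x = (32*26 + 15) mod 54 = 37 -> the entry is off here
Step 1 is the first one off; corrected, x = 37.

step 1, x = 37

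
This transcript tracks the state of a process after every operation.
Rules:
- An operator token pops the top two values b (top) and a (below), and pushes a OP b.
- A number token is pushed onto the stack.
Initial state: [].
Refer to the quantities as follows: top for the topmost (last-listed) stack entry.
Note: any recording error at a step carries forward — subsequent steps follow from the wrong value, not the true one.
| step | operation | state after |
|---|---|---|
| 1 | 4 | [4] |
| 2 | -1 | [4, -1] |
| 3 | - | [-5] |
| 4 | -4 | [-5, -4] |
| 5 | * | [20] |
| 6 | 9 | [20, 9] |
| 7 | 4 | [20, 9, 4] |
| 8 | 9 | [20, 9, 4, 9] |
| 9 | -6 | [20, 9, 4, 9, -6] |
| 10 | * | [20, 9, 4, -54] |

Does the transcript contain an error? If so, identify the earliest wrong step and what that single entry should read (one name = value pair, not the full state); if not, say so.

Recomputing the run from the initial state:
step 1: [4]
step 2: [4, -1]
step 3: [5]
step 4: [5, -4]
step 5: [-20]
step 6: [-20, 9]
step 7: [-20, 9, 4]
step 8: [-20, 9, 4, 9]
step 9: [-20, 9, 4, 9, -6]
step 10: [-20, 9, 4, -54]
The first disagreement with the transcript is at step 3, where the value should be top = 5.

step 3, top = 5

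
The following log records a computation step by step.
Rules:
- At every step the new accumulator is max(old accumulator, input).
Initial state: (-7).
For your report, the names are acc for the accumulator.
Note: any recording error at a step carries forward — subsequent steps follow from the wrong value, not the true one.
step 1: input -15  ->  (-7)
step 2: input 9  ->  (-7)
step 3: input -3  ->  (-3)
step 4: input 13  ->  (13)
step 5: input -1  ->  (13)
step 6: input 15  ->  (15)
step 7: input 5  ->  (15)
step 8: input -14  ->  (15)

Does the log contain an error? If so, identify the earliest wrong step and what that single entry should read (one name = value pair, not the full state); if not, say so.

Recomputing the run from the initial state:
step 1: acc = -7
step 2: acc = 9
step 3: acc = 9
step 4: acc = 13
step 5: acc = 13
step 6: acc = 15
step 7: acc = 15
step 8: acc = 15
The first disagreement with the log is at step 2, where the value should be acc = 9.

step 2, acc = 9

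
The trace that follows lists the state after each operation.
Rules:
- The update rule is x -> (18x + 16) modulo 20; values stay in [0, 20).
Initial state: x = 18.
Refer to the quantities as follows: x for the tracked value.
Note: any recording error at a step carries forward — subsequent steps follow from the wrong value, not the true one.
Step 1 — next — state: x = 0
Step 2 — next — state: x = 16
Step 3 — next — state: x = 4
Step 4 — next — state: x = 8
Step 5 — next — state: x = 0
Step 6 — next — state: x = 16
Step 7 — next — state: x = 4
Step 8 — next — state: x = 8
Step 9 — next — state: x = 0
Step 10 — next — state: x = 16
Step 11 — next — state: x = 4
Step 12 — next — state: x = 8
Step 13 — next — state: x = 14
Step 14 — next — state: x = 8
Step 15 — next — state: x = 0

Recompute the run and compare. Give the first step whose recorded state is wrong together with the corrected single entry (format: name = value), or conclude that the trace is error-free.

Recomputing the run from the initial state:
step 1: x = 0
step 2: x = 16
step 3: x = 4
step 4: x = 8
step 5: x = 0
step 6: x = 16
step 7: x = 4
step 8: x = 8
step 9: x = 0
step 10: x = 16
step 11: x = 4
step 12: x = 8
step 13: x = 0
step 14: x = 16
step 15: x = 4
The first disagreement with the trace is at step 13, where the value should be x = 0.

step 13, x = 0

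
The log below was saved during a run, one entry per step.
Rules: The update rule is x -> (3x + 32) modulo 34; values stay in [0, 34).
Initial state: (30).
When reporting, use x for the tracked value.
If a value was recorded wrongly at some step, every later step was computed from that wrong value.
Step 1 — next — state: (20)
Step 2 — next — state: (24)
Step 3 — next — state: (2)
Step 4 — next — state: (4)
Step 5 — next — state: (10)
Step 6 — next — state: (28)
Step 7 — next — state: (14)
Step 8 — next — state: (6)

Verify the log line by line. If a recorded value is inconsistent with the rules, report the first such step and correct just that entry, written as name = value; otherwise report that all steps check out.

Step 1: x = (3*30 + 32) mod 34 = 20 — verified.
Step 2: x = (3*20 + 32) mod 34 = 24 — consistent with the log.
Step 3: x = (3*24 + 32) mod 34 = 2 — verified.
Step 4: x = (3*2 + 32) mod 34 = 4 — in agreement.
Step 5: x = (3*4 + 32) mod 34 = 10 — agrees with the log.
Step 6: x = (3*10 + 32) mod 34 = 28 — checks out.
Step 7: x = (3*28 + 32) mod 34 = 14 — matches.
Step 8: x = (3*14 + 32) mod 34 = 6 — agrees with the log.
All steps check out; nothing to correct.

no error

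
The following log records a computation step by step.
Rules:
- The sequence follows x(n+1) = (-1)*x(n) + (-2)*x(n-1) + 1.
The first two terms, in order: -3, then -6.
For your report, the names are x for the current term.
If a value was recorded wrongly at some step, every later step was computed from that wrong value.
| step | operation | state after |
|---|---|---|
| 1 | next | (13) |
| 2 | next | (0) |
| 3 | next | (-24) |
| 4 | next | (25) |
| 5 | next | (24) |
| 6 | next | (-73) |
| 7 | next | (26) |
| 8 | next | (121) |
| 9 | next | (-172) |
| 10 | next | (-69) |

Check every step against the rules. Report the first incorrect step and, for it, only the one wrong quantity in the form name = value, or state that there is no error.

step 3, x = -25

Recomputing the run from the initial state:
step 1: x = 13
step 2: x = 0
step 3: x = -25
step 4: x = 26
step 5: x = 25
step 6: x = -76
step 7: x = 27
step 8: x = 126
step 9: x = -179
step 10: x = -72
The first disagreement with the log is at step 3, where the value should be x = -25.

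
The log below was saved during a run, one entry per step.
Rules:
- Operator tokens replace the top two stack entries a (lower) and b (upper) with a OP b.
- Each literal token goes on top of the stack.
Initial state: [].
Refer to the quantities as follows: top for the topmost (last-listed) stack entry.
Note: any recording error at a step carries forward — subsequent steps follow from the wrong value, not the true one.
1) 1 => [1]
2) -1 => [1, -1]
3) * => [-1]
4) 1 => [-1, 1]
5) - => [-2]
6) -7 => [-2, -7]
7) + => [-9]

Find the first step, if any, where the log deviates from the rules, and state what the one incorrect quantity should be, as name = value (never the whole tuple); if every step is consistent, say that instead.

no error

Step 1: push 1: top = 1 — matches.
Step 2: push -1: top = -1 — no discrepancy.
Step 3: 1 * -1 = -1 — matches.
Step 4: push 1: top = 1 — no discrepancy.
Step 5: -1 - 1 = -2 — agrees with the log.
Step 6: push -7: top = -7 — exactly as logged.
Step 7: -2 + -7 = -9 — no discrepancy.
The whole run recomputes cleanly — no discrepancies.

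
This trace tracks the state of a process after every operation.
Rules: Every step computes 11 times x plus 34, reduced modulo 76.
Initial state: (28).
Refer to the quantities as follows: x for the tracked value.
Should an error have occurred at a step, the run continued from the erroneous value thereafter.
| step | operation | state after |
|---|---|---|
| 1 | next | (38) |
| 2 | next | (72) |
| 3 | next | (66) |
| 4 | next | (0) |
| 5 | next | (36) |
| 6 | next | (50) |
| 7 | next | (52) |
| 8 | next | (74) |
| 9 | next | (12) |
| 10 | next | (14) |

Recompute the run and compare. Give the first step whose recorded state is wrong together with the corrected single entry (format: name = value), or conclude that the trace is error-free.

step 5, x = 34

1. x = (11*28 + 34) mod 76 = 38 (in agreement)
2. x = (11*38 + 34) mod 76 = 72 (confirmed correct)
3. x = (11*72 + 34) mod 76 = 66 (no discrepancy)
4. x = (11*66 + 34) mod 76 = 0 (consistent with the trace)
5. x = (11*0 + 34) mod 76 = 34 (this is not what the trace shows)
Conclusion: step 5 carries the first error; the entry should be x = 34.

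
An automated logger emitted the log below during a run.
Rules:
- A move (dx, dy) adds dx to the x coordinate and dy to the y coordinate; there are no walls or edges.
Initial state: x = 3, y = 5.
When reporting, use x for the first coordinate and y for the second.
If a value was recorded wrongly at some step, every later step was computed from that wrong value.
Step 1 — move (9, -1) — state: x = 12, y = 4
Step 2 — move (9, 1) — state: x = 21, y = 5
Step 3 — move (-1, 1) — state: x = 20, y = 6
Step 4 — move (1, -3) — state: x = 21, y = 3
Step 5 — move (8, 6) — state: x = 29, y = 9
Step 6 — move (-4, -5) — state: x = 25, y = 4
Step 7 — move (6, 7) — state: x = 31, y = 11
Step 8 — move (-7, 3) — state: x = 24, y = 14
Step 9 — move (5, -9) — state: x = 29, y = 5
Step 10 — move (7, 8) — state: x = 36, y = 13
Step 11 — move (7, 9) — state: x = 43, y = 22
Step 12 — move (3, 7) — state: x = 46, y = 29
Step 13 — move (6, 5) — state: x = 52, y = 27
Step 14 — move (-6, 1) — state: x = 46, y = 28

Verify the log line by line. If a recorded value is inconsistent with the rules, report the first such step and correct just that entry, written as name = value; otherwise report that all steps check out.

step 13, y = 34

Step 1: x = 3 + (9) = 12, y = 5 + (-1) = 4 — matches.
Step 2: x = 12 + (9) = 21, y = 4 + (1) = 5 — matches.
Step 3: x = 21 + (-1) = 20, y = 5 + (1) = 6 — in agreement.
Step 4: x = 20 + (1) = 21, y = 6 + (-3) = 3 — exactly as logged.
Step 5: x = 21 + (8) = 29, y = 3 + (6) = 9 — agrees with the log.
Step 6: x = 29 + (-4) = 25, y = 9 + (-5) = 4 — in agreement.
Step 7: x = 25 + (6) = 31, y = 4 + (7) = 11 — same as recorded.
Step 8: x = 31 + (-7) = 24, y = 11 + (3) = 14 — verified.
Step 9: x = 24 + (5) = 29, y = 14 + (-9) = 5 — no discrepancy.
Step 10: x = 29 + (7) = 36, y = 5 + (8) = 13 — agrees with the log.
Step 11: x = 36 + (7) = 43, y = 13 + (9) = 22 — agrees with the log.
Step 12: x = 43 + (3) = 46, y = 22 + (7) = 29 — matches.
Step 13: x = 46 + (6) = 52, y = 29 + (5) = 34 — not what was recorded.
So the first discrepancy is step 13, where the right value is y = 34.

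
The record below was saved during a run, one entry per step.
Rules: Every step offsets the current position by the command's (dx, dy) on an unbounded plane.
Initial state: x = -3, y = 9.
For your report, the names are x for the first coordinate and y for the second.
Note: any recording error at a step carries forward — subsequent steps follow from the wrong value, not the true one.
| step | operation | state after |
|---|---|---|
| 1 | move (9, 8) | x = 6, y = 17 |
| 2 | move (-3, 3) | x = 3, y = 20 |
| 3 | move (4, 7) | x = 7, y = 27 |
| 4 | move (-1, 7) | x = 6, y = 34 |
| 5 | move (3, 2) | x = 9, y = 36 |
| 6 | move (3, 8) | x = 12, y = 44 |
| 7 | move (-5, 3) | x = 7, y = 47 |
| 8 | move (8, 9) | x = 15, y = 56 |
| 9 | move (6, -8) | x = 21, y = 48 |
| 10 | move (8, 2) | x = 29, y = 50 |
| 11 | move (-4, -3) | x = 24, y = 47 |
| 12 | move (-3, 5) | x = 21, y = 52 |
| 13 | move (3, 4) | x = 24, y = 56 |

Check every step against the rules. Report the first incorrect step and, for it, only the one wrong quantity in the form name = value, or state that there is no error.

step 11, x = 25

1. x = -3 + (9) = 6, y = 9 + (8) = 17 (no discrepancy)
2. x = 6 + (-3) = 3, y = 17 + (3) = 20 (consistent with the record)
3. x = 3 + (4) = 7, y = 20 + (7) = 27 (verified)
4. x = 7 + (-1) = 6, y = 27 + (7) = 34 (verified)
5. x = 6 + (3) = 9, y = 34 + (2) = 36 (no discrepancy)
6. x = 9 + (3) = 12, y = 36 + (8) = 44 (exactly as logged)
7. x = 12 + (-5) = 7, y = 44 + (3) = 47 (checks out)
8. x = 7 + (8) = 15, y = 47 + (9) = 56 (checks out)
9. x = 15 + (6) = 21, y = 56 + (-8) = 48 (checks out)
10. x = 21 + (8) = 29, y = 48 + (2) = 50 (exactly as logged)
11. x = 29 + (-4) = 25, y = 50 + (-3) = 47 (the entry is off here)
First deviation found at step 11; the corrected entry is x = 25.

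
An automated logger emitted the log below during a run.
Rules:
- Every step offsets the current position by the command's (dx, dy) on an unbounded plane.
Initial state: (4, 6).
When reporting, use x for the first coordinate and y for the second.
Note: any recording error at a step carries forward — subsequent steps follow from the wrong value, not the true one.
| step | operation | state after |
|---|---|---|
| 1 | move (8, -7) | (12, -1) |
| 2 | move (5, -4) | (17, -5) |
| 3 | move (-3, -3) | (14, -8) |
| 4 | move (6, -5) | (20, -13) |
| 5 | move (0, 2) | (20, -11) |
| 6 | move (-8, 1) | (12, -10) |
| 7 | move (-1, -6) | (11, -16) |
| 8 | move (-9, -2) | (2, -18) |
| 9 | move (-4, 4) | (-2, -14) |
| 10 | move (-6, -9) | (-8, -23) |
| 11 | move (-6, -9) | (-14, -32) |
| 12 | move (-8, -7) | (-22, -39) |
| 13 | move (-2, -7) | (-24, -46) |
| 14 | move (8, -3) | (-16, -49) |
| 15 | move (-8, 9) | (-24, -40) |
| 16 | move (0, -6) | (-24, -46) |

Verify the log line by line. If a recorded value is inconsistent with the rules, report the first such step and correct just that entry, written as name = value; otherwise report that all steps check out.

Recomputing the run from the initial state:
step 1: x = 12, y = -1
step 2: x = 17, y = -5
step 3: x = 14, y = -8
step 4: x = 20, y = -13
step 5: x = 20, y = -11
step 6: x = 12, y = -10
step 7: x = 11, y = -16
step 8: x = 2, y = -18
step 9: x = -2, y = -14
step 10: x = -8, y = -23
step 11: x = -14, y = -32
step 12: x = -22, y = -39
step 13: x = -24, y = -46
step 14: x = -16, y = -49
step 15: x = -24, y = -40
step 16: x = -24, y = -46
This matches the log at every step.

no error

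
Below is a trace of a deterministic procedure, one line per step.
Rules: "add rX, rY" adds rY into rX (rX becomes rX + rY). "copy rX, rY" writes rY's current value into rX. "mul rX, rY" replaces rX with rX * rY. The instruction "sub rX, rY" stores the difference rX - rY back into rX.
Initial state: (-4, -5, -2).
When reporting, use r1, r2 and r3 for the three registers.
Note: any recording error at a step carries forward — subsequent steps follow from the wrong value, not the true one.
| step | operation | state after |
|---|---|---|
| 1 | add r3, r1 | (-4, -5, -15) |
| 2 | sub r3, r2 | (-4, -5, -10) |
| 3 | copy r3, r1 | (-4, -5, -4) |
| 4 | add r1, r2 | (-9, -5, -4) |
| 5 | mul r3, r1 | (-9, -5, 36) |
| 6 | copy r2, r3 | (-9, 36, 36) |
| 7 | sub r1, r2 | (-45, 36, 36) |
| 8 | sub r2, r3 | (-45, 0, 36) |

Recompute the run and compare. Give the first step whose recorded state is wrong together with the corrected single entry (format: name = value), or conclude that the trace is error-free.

step 1, r3 = -6

Step 1: r3 = -2 + -4 = -6 — the trace disagrees here.
Conclusion: step 1 carries the first error; the entry should be r3 = -6.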